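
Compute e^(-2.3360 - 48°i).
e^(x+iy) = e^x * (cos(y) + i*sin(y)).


e^-2.3360 = 0.0967
cos(-48°) = 0.6691
sin(-48°) = -0.7431
Real = 0.0967*0.6691 = 0.0647
Imag = 0.0967*(-0.7431) = -0.0719

0.0647 - 0.0719i


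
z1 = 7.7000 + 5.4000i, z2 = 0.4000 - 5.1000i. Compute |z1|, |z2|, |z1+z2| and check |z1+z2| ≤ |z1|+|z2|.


|z1| = sqrt(7.7^2 + 5.4^2) = sqrt(88.45) = 9.4048
|z2| = sqrt(0.4^2 + (-5.1)^2) = sqrt(26.17) = 5.1157
z1+z2 = 8.1000 + 0.3000i
|z1+z2| = sqrt(65.7) = 8.1056
|z1|+|z2| = 9.4048 + 5.1157 = 14.5205

|z1+z2| = 8.1056 ≤ |z1|+|z2| = 14.5205 (verified)


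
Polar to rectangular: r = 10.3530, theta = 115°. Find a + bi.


a = 10.3530*cos(115°) = 10.3530*(-0.42262) = -4.3754
b = 10.3530*sin(115°) = 10.3530*0.90631 = 9.3830

-4.3754 + 9.3830i


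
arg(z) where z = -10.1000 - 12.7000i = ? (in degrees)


Re = -10.1, Im = -12.7
arg = atan2(-12.7, -10.1) = -128.4944 degrees

arg(z) = -128.4944 degrees


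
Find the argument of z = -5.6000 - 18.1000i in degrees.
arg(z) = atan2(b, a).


Re = -5.6, Im = -18.1
arg = atan2(-18.1, -5.6) = -107.1917 degrees

arg(z) = -107.1917 degrees


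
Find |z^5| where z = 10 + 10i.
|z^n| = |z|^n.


|z| = sqrt(100+100) = sqrt(200) = 14.1421
|z^5| = |z|^5 = (sqrt(200))^5 = 200^2 * sqrt(200) = 40000*sqrt(200)

|z^5| = 40000*sqrt(200) ≈ 565685.4249


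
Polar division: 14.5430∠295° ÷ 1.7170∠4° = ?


r = 14.5430 / 1.7170 = 8.4700
theta = 295° - 4° = 291° = 291° (mod 360)

8.4700 cis(291°)


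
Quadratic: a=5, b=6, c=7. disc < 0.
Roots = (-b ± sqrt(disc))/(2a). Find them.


disc = 6^2 - 4*5*7 = 36 - 140 = -104
sqrt(|disc|) = sqrt(104) = 10.1980
Real part = -6/(2*5) = -0.6000
Imag part = 10.1980/(2*5) = 1.0198

-0.6000 ± 1.0198i


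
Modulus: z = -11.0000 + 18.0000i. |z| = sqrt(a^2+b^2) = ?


|z| = sqrt((-11)^2 + 18^2) = sqrt(121 + 324) = sqrt(445) = 21.0950

|z| = 21.0950


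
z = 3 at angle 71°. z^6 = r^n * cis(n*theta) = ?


r^6 = 3^6 = 729
n*theta = 6*71° = 426° = 66° (mod 360)
a = 729*cos(66°) = 296.5110
b = 729*sin(66°) = 665.9746

729 cis(66°) = 296.5110 + 665.9746i


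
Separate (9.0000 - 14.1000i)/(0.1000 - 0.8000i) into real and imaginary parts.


Multiply by conjugate: (9.0000 - 14.1000i)(0.1000 + 0.8000i) / (0.1^2 + (-0.8)^2)
Numerator real = 9*0.1 - (14.1)*(-0.8) = 12.18
Numerator imag = -14.1*0.1 - 9*(-0.8) = 5.79
Denominator = 0.65
Re(z) = 12.18/0.65 = 18.7385
Im(z) = 5.79/0.65 = 8.9077

Re(z) = 18.7385, Im(z) = 8.9077


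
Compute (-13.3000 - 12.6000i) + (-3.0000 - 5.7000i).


Real: -13.3 - 3 = -16.3
Imag: -12.6 - 5.7 = -18.3

-16.3000 - 18.3000i


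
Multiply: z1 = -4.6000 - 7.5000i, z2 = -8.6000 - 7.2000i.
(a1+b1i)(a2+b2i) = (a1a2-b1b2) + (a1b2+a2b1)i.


Real = -4.6*(-8.6) - (-7.5)*(-7.2) = 39.56 - 54 = -14.44
Imag = -4.6*(-7.2) - (8.6)*(-7.5) = 33.12 + 64.5 = 97.62

-14.4400 + 97.6200i


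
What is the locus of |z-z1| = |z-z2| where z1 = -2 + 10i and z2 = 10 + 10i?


Equal distances means the locus is the perpendicular bisector of z1 and z2.
Midpoint = ((-2+10)/2, (10+10)/2) = (4.0000, 10.0000)

Perpendicular bisector through (4.0000, 10.0000)


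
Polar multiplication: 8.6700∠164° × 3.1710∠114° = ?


r = 8.6700 * 3.1710 = 27.4926
theta = 164° + 114° = 278° = 278° (mod 360)

27.4926 cis(278°)


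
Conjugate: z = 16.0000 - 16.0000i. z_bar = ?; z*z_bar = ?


z_bar = 16.0000 + 16.0000i
z*z_bar = 16^2 + (-16)^2 = 256 + 256 = 512

z_bar = 16.0000 + 16.0000i, z*z_bar = 512


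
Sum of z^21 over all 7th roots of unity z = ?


The roots are w_k = w^k with w = e^(2*pi*i/7), and (w^k)^21 = (w^21)^k.
So S = 1 + u + u^2 + ... + u^(6) with u = w^21.
21 = 3*7 + 0, so 21 is a multiple of 7 and u = (w^7)^3 = 1.
Every one of the 7 terms equals 1: S = 7

S = 7


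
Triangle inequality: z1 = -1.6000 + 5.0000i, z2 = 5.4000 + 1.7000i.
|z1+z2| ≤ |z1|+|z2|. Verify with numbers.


|z1| = sqrt((-1.6)^2 + 5^2) = sqrt(27.56) = 5.2498
|z2| = sqrt(5.4^2 + 1.7^2) = sqrt(32.05) = 5.6613
z1+z2 = 3.8000 + 6.7000i
|z1+z2| = sqrt(59.33) = 7.7026
|z1|+|z2| = 5.2498 + 5.6613 = 10.9111

|z1+z2| = 7.7026 ≤ |z1|+|z2| = 10.9111 (verified)


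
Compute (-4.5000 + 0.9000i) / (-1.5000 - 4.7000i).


Conjugate of z2 = -1.5000 + 4.7000i
Numerator: (-4.5000 + 0.9000i)(-1.5000 + 4.7000i) = 2.5200 - 22.5000i
Denominator: (-1.5)^2 + (-4.7)^2 = 24.34
Result = (2.5200 - 22.5000i)/24.34

0.1035 - 0.9244i


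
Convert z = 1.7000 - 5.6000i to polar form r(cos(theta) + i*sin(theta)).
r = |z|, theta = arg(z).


r = sqrt(2.89+31.36) = sqrt(34.25) = 5.8523
theta = atan2(-5.6, 1.7) = -73.1132 degrees

r = 5.8523, theta = -73.1132 degrees


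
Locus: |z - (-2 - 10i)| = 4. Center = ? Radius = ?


|z - z0| = r is a circle with center z0 and radius r.
Center = (-2, -10), radius = 4

Circle with center (-2, -10) and radius 4


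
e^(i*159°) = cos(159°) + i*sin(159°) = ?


cos(159°) = -0.9336
sin(159°) = 0.3584

e^(i*159°) = -0.9336 + 0.3584i


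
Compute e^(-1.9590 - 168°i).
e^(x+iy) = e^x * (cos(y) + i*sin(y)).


e^-1.9590 = 0.1410
cos(-168°) = -0.9781
sin(-168°) = -0.2079
Real = 0.1410*(-0.9781) = -0.1379
Imag = 0.1410*(-0.2079) = -0.0293

-0.1379 - 0.0293i


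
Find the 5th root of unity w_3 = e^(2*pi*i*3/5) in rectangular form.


Angle = 360*3/5 = 216°
a = cos(216°) = -0.8090
b = sin(216°) = -0.5878

-0.8090 - 0.5878i


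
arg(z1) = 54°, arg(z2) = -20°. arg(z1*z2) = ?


arg(z1*z2) = 54° - 20° = 34°
Normalized to (-180°, 180°]: 34°

34°


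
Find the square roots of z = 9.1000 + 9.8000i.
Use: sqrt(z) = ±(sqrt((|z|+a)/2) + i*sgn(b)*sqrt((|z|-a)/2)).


|z| = sqrt(82.81+96.04) = 13.3735
sqrt((|z|+a)/2) = sqrt((13.3735+9.1)/2) = sqrt(11.2367) = 3.3521
sqrt((|z|-a)/2) = sqrt((13.3735-9.1)/2) = sqrt(2.1367) = 1.4618

±(3.3521 + 1.4618i) i.e. 3.3521 + 1.4618i and -3.3521 - 1.4618i


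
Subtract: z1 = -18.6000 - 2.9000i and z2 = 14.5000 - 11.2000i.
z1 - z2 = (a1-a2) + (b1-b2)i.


Real: -18.6 - 14.5 = -33.1
Imag: -2.9 + 11.2 = 8.3

-33.1000 + 8.3000i


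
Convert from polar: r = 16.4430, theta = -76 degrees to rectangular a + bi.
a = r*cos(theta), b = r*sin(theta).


a = 16.4430*cos(-76°) = 16.4430*0.24192 = 3.9779
b = 16.4430*sin(-76°) = 16.4430*(-0.9703) = -15.9546

3.9779 - 15.9546i


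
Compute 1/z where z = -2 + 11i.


|z|^2 = 4+121 = 125
1/z = (-2 - 11i)/125

1/z = -0.0160 - 0.0880i


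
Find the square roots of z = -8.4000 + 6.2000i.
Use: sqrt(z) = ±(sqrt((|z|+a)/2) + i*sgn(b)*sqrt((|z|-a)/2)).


|z| = sqrt(70.56+38.44) = 10.4403
sqrt((|z|+a)/2) = sqrt((10.4403+(-8.4))/2) = sqrt(1.0202) = 1.0100
sqrt((|z|-a)/2) = sqrt((10.4403-(-8.4))/2) = sqrt(9.4202) = 3.0692

±(1.0100 + 3.0692i) i.e. 1.0100 + 3.0692i and -1.0100 - 3.0692i


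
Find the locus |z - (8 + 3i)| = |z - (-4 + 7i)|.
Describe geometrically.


Equal distances means the locus is the perpendicular bisector of z1 and z2.
Midpoint = ((8+(-4))/2, (3+7)/2) = (2.0000, 5.0000)

Perpendicular bisector through (2.0000, 5.0000)


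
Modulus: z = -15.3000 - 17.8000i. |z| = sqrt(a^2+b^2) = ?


|z| = sqrt((-15.3)^2 + (-17.8)^2) = sqrt(234.09 + 316.84) = sqrt(550.93) = 23.4719

|z| = 23.4719


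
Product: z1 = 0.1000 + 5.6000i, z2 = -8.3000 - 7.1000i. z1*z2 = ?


Real = 0.1*(-8.3) - 5.6*(-7.1) = -0.83 - (-39.76) = 38.93
Imag = 0.1*(-7.1) - (8.3)*5.6 = -0.71 - (46.48) = -47.19

38.9300 - 47.1900i


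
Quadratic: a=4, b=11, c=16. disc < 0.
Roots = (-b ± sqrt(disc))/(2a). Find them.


disc = 11^2 - 4*4*16 = 121 - 256 = -135
sqrt(|disc|) = sqrt(135) = 11.6190
Real part = -11/(2*4) = -1.3750
Imag part = 11.6190/(2*4) = 1.4524

-1.3750 ± 1.4524i


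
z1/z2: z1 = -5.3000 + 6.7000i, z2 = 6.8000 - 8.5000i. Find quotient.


Conjugate of z2 = 6.8000 + 8.5000i
Numerator: (-5.3000 + 6.7000i)(6.8000 + 8.5000i) = -92.9900 + 0.5100i
Denominator: 6.8^2 + (-8.5)^2 = 118.49
Result = (-92.9900 + 0.5100i)/118.49

-0.7848 + 0.0043i


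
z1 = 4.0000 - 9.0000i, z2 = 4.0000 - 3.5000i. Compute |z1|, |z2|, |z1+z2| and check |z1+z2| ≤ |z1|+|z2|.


|z1| = sqrt(4^2 + (-9)^2) = sqrt(97) = 9.8489
|z2| = sqrt(4^2 + (-3.5)^2) = sqrt(28.25) = 5.3151
z1+z2 = 8.0000 - 12.5000i
|z1+z2| = sqrt(220.25) = 14.8408
|z1|+|z2| = 9.8489 + 5.3151 = 15.1640

|z1+z2| = 14.8408 ≤ |z1|+|z2| = 15.1640 (verified)


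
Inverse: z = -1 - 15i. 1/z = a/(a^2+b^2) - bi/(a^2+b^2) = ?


|z|^2 = 1+225 = 226
1/z = (-1 + 15i)/226

1/z = -0.0044 + 0.0664i


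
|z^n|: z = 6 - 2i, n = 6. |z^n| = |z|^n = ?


|z| = sqrt(36+4) = sqrt(40) = 6.3246
|z^6| = |z|^6 = (sqrt(40))^6 = 40^3 = 64000

|z^6| = 64000


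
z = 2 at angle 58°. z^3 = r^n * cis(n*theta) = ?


r^3 = 2^3 = 8
n*theta = 3*58° = 174° = 174° (mod 360)
a = 8*cos(174°) = -7.9562
b = 8*sin(174°) = 0.8362

8 cis(174°) = -7.9562 + 0.8362i


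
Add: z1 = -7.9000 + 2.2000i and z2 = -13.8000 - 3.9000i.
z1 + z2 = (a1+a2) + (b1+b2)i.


Real: -7.9 - 13.8 = -21.7
Imag: 2.2 - 3.9 = -1.7

-21.7000 - 1.7000i


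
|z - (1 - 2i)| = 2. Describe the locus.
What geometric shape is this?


|z - z0| = r is a circle with center z0 and radius r.
Center = (1, -2), radius = 2

Circle with center (1, -2) and radius 2


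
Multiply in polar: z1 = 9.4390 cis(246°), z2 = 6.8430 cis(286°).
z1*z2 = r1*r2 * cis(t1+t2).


r = 9.4390 * 6.8430 = 64.5911
theta = 246° + 286° = 532° = 172° (mod 360)

64.5911 cis(172°)


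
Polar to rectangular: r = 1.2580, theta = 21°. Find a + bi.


a = 1.2580*cos(21°) = 1.2580*0.93358 = 1.1744
b = 1.2580*sin(21°) = 1.2580*0.35837 = 0.4508

1.1744 + 0.4508i


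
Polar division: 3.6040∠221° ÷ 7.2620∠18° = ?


r = 3.6040 / 7.2620 = 0.4963
theta = 221° - 18° = 203° = 203° (mod 360)

0.4963 cis(203°)


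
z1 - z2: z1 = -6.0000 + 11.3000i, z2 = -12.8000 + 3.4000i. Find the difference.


Real: -6 + 12.8 = 6.8
Imag: 11.3 - 3.4 = 7.9

6.8000 + 7.9000i


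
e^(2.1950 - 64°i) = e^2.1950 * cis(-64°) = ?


e^2.1950 = 8.9800
cos(-64°) = 0.43837
sin(-64°) = -0.8988
Real = 8.9800*0.43837 = 3.9366
Imag = 8.9800*(-0.8988) = -8.0712

3.9366 - 8.0712i


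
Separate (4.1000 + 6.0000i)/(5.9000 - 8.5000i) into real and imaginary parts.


Multiply by conjugate: (4.1000 + 6.0000i)(5.9000 + 8.5000i) / (5.9^2 + (-8.5)^2)
Numerator real = 4.1*5.9 + 6*(-8.5) = -26.81
Numerator imag = 6*5.9 - 4.1*(-8.5) = 70.25
Denominator = 107.06
Re(z) = -26.81/107.06 = -0.2504
Im(z) = 70.25/107.06 = 0.6562

Re(z) = -0.2504, Im(z) = 0.6562


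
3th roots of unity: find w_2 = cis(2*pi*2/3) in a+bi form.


Angle = 360*2/3 = 240°
a = cos(240°) = -0.5000
b = sin(240°) = -0.8660

-0.5000 - 0.8660i


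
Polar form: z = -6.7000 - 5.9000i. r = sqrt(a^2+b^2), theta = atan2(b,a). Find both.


r = sqrt(44.89+34.81) = sqrt(79.7) = 8.9275
theta = atan2(-5.9, -6.7) = -138.6330 degrees

r = 8.9275, theta = -138.6330 degrees


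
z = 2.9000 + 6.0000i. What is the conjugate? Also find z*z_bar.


z_bar = 2.9000 - 6.0000i
z*z_bar = 2.9^2 + 6^2 = 8.41 + 36 = 44.41

z_bar = 2.9000 - 6.0000i, z*z_bar = 44.41


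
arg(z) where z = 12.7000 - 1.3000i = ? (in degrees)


Re = 12.7, Im = -1.3
arg = atan2(-1.3, 12.7) = -5.8446 degrees

arg(z) = -5.8446 degrees


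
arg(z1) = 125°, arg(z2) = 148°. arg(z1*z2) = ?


arg(z1*z2) = 125° + 148° = 273°
Normalized to (-180°, 180°]: -87°

-87°


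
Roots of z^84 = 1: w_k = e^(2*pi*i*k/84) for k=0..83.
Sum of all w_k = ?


The sum of all 84th roots of unity is 0.
Geometric series: (1 - w^84)/(1 - w) = (1-1)/(1-w) = 0 since w^84 = 1, w ≠ 1.
Alternatively: coefficient of z^83 in z^84 - 1 is 0.

0


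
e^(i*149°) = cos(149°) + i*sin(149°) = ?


cos(149°) = -0.8572
sin(149°) = 0.5150

e^(i*149°) = -0.8572 + 0.5150i


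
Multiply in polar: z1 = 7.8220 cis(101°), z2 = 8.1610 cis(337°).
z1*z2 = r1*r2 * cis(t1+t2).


r = 7.8220 * 8.1610 = 63.8353
theta = 101° + 337° = 438° = 78° (mod 360)

63.8353 cis(78°)


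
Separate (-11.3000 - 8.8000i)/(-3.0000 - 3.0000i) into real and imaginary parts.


Multiply by conjugate: (-11.3000 - 8.8000i)(-3.0000 + 3.0000i) / ((-3)^2 + (-3)^2)
Numerator real = -11.3*(-3) - (8.8)*(-3) = 60.3
Numerator imag = -8.8*(-3) - (-11.3)*(-3) = -7.5
Denominator = 18
Re(z) = 60.3/18 = 3.3500
Im(z) = -7.5/18 = -0.4167

Re(z) = 3.3500, Im(z) = -0.4167


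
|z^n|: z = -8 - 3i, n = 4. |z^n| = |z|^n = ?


|z| = sqrt(64+9) = sqrt(73) = 8.5440
|z^4| = |z|^4 = (sqrt(73))^4 = 73^2 = 5329

|z^4| = 5329


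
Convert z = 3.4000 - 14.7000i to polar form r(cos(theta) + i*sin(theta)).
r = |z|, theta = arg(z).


r = sqrt(11.56+216.09) = sqrt(227.65) = 15.0881
theta = atan2(-14.7, 3.4) = -76.9769 degrees

r = 15.0881, theta = -76.9769 degrees


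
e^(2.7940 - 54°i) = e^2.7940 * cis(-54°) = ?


e^2.7940 = 16.3463
cos(-54°) = 0.587785
sin(-54°) = -0.809017
Real = 16.3463*0.587785 = 9.6081
Imag = 16.3463*(-0.809017) = -13.2244

9.6081 - 13.2244i


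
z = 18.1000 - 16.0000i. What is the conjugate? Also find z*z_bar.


z_bar = 18.1000 + 16.0000i
z*z_bar = 18.1^2 + (-16)^2 = 327.61 + 256 = 583.61

z_bar = 18.1000 + 16.0000i, z*z_bar = 583.61


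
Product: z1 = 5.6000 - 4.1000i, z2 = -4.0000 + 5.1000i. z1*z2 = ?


Real = 5.6*(-4) - (-4.1)*5.1 = -22.4 - (-20.91) = -1.49
Imag = 5.6*5.1 - (4)*(-4.1) = 28.56 + 16.4 = 44.96

-1.4900 + 44.9600i


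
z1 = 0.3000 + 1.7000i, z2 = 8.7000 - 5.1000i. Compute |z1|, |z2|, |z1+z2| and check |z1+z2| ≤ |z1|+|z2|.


|z1| = sqrt(0.3^2 + 1.7^2) = sqrt(2.98) = 1.7263
|z2| = sqrt(8.7^2 + (-5.1)^2) = sqrt(101.7) = 10.0846
z1+z2 = 9.0000 - 3.4000i
|z1+z2| = sqrt(92.56) = 9.6208
|z1|+|z2| = 1.7263 + 10.0846 = 11.8109

|z1+z2| = 9.6208 ≤ |z1|+|z2| = 11.8109 (verified)


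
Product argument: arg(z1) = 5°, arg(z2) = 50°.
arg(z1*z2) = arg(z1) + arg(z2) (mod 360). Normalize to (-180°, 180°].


arg(z1*z2) = 5° + 50° = 55°
Normalized to (-180°, 180°]: 55°

55°


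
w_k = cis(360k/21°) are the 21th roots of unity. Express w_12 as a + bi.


Angle = 360*12/21 = 205.7143°
a = cos(205.7143°) = -0.9010
b = sin(205.7143°) = -0.4339

-0.9010 - 0.4339i


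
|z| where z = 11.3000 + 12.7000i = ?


|z| = sqrt(11.3^2 + 12.7^2) = sqrt(127.69 + 161.29) = sqrt(288.98) = 16.9994

|z| = 16.9994


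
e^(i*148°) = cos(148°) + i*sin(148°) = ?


cos(148°) = -0.8480
sin(148°) = 0.5299

e^(i*148°) = -0.8480 + 0.5299i


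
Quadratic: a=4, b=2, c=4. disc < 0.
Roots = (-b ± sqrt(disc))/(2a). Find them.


disc = 2^2 - 4*4*4 = 4 - 64 = -60
sqrt(|disc|) = sqrt(60) = 7.7460
Real part = -2/(2*4) = -0.2500
Imag part = 7.7460/(2*4) = 0.9682

-0.2500 ± 0.9682i


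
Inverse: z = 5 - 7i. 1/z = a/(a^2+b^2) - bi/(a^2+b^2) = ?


|z|^2 = 25+49 = 74
1/z = (5 + 7i)/74

1/z = 0.0676 + 0.0946i


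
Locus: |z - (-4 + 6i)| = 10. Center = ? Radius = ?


|z - z0| = r is a circle with center z0 and radius r.
Center = (-4, 6), radius = 10

Circle with center (-4, 6) and radius 10


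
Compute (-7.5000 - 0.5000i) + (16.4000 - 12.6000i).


Real: -7.5 + 16.4 = 8.9
Imag: -0.5 - 12.6 = -13.1

8.9000 - 13.1000i


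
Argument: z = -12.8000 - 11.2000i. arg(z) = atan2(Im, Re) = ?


Re = -12.8, Im = -11.2
arg = atan2(-11.2, -12.8) = -138.8141 degrees

arg(z) = -138.8141 degrees


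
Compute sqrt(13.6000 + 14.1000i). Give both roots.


|z| = sqrt(184.96+198.81) = 19.5900
sqrt((|z|+a)/2) = sqrt((19.5900+13.6)/2) = sqrt(16.5950) = 4.0737
sqrt((|z|-a)/2) = sqrt((19.5900-13.6)/2) = sqrt(2.9950) = 1.7306

±(4.0737 + 1.7306i) i.e. 4.0737 + 1.7306i and -4.0737 - 1.7306i


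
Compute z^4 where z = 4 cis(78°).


r^4 = 4^4 = 256
n*theta = 4*78° = 312° = 312° (mod 360)
a = 256*cos(312°) = 171.2974
b = 256*sin(312°) = -190.2451

256 cis(312°) = 171.2974 - 190.2451i


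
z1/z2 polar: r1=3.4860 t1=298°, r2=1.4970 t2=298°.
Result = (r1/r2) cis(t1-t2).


r = 3.4860 / 1.4970 = 2.3287
theta = 298° - 298° = 0° = 0° (mod 360)

2.3287 cis(0°)


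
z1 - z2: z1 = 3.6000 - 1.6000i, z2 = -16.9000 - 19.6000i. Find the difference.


Real: 3.6 + 16.9 = 20.5
Imag: -1.6 + 19.6 = 18

20.5000 + 18.0000i


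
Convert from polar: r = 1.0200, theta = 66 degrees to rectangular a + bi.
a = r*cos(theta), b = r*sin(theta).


a = 1.0200*cos(66°) = 1.0200*0.40674 = 0.4149
b = 1.0200*sin(66°) = 1.0200*0.9135 = 0.9318

0.4149 + 0.9318i


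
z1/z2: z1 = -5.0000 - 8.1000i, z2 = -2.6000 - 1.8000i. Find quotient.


Conjugate of z2 = -2.6000 + 1.8000i
Numerator: (-5.0000 - 8.1000i)(-2.6000 + 1.8000i) = 27.5800 + 12.0600i
Denominator: (-2.6)^2 + (-1.8)^2 = 10
Result = (27.5800 + 12.0600i)/10

2.7580 + 1.2060i


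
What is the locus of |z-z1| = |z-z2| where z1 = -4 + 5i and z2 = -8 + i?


Equal distances means the locus is the perpendicular bisector of z1 and z2.
Midpoint = ((-4+(-8))/2, (5+1)/2) = (-6.0000, 3.0000)

Perpendicular bisector through (-6.0000, 3.0000)


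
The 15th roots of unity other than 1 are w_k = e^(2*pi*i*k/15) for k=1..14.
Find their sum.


With w = e^(2*pi*i/15), all 15 of the 15th roots of unity w^0 = 1, w, ..., w^(14) sum to 0: 1 + w + ... + w^(14) = (1 - w^15)/(1 - w) = 0 since w^15 = 1, w ≠ 1.
Removing the root 1: w + w^2 + ... + w^(14) = 0 - 1 = -1

Sum = -1


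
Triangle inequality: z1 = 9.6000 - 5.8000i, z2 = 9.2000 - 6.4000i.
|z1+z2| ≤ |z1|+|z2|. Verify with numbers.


|z1| = sqrt(9.6^2 + (-5.8)^2) = sqrt(125.8) = 11.2161
|z2| = sqrt(9.2^2 + (-6.4)^2) = sqrt(125.6) = 11.2071
z1+z2 = 18.8000 - 12.2000i
|z1+z2| = sqrt(502.28) = 22.4116
|z1|+|z2| = 11.2161 + 11.2071 = 22.4232

|z1+z2| = 22.4116 ≤ |z1|+|z2| = 22.4232 (verified)


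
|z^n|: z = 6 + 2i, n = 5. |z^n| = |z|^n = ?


|z| = sqrt(36+4) = sqrt(40) = 6.3246
|z^5| = |z|^5 = (sqrt(40))^5 = 40^2 * sqrt(40) = 1600*sqrt(40)

|z^5| = 1600*sqrt(40) ≈ 10119.2885


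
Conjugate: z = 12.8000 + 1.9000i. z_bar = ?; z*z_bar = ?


z_bar = 12.8000 - 1.9000i
z*z_bar = 12.8^2 + 1.9^2 = 163.84 + 3.61 = 167.45

z_bar = 12.8000 - 1.9000i, z*z_bar = 167.45


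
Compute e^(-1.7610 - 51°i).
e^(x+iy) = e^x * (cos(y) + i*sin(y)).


e^-1.7610 = 0.1719
cos(-51°) = 0.6293
sin(-51°) = -0.7771
Real = 0.1719*0.6293 = 0.1082
Imag = 0.1719*(-0.7771) = -0.1336

0.1082 - 0.1336i


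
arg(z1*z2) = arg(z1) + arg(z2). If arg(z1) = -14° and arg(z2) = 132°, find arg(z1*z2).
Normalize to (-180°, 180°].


arg(z1*z2) = -14° + 132° = 118°
Normalized to (-180°, 180°]: 118°

118°


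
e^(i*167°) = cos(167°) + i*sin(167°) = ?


cos(167°) = -0.9744
sin(167°) = 0.2250

e^(i*167°) = -0.9744 + 0.2250i


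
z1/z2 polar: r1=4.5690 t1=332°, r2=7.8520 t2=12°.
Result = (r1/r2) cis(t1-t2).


r = 4.5690 / 7.8520 = 0.5819
theta = 332° - 12° = 320° = 320° (mod 360)

0.5819 cis(320°)


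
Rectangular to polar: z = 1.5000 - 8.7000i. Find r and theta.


r = sqrt(2.25+75.69) = sqrt(77.94) = 8.8284
theta = atan2(-8.7, 1.5) = -80.2176 degrees

r = 8.8284, theta = -80.2176 degrees


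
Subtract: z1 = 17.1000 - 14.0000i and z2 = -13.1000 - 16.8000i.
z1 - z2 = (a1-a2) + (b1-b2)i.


Real: 17.1 + 13.1 = 30.2
Imag: -14 + 16.8 = 2.8

30.2000 + 2.8000i


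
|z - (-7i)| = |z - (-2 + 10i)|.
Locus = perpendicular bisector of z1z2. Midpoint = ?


Equal distances means the locus is the perpendicular bisector of z1 and z2.
Midpoint = ((0+(-2))/2, (-7+10)/2) = (-1.0000, 1.5000)

Perpendicular bisector through (-1.0000, 1.5000)


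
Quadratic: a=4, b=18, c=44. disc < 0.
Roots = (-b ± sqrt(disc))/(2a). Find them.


disc = 18^2 - 4*4*44 = 324 - 704 = -380
sqrt(|disc|) = sqrt(380) = 19.4936
Real part = -18/(2*4) = -2.2500
Imag part = 19.4936/(2*4) = 2.4367

-2.2500 ± 2.4367i


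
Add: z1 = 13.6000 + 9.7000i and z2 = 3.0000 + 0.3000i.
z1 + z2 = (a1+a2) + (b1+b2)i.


Real: 13.6 + 3 = 16.6
Imag: 9.7 + 0.3 = 10

16.6000 + 10.0000i


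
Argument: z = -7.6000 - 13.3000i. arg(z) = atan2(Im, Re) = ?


Re = -7.6, Im = -13.3
arg = atan2(-13.3, -7.6) = -119.7449 degrees

arg(z) = -119.7449 degrees


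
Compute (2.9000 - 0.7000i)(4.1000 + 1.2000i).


Real = 2.9*4.1 - (-0.7)*1.2 = 11.89 - (-0.84) = 12.73
Imag = 2.9*1.2 + 4.1*(-0.7) = 3.48 - (2.87) = 0.61

12.7300 + 0.6100i


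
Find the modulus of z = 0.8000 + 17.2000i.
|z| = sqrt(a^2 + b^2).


|z| = sqrt(0.8^2 + 17.2^2) = sqrt(0.64 + 295.84) = sqrt(296.48) = 17.2186

|z| = 17.2186


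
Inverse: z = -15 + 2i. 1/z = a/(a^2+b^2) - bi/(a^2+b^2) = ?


|z|^2 = 225+4 = 229
1/z = (-15 - 2i)/229

1/z = -0.0655 - 0.0087i


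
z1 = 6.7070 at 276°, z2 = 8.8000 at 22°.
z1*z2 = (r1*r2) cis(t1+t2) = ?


r = 6.7070 * 8.8000 = 59.0216
theta = 276° + 22° = 298° = 298° (mod 360)

59.0216 cis(298°)


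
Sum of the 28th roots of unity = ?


The sum of all 28th roots of unity is 0.
Geometric series: (1 - w^28)/(1 - w) = (1-1)/(1-w) = 0 since w^28 = 1, w ≠ 1.
Alternatively: coefficient of z^27 in z^28 - 1 is 0.

0


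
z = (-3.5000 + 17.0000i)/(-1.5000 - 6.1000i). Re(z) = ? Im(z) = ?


Multiply by conjugate: (-3.5000 + 17.0000i)(-1.5000 + 6.1000i) / ((-1.5)^2 + (-6.1)^2)
Numerator real = -3.5*(-1.5) + 17*(-6.1) = -98.45
Numerator imag = 17*(-1.5) - (-3.5)*(-6.1) = -46.85
Denominator = 39.46
Re(z) = -98.45/39.46 = -2.4949
Im(z) = -46.85/39.46 = -1.1873

Re(z) = -2.4949, Im(z) = -1.1873


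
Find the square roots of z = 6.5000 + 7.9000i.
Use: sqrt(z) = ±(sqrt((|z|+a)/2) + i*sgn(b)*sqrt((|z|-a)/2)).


|z| = sqrt(42.25+62.41) = 10.2303
sqrt((|z|+a)/2) = sqrt((10.2303+6.5)/2) = sqrt(8.3652) = 2.8923
sqrt((|z|-a)/2) = sqrt((10.2303-6.5)/2) = sqrt(1.8652) = 1.3657

±(2.8923 + 1.3657i) i.e. 2.8923 + 1.3657i and -2.8923 - 1.3657i


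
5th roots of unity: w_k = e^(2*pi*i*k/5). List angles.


The 5th roots of unity are cis(360k/5°) for k=0..4
Angle step = 360/5 = 72°
Primitive root: cis(72°)
Primitive root = 0.3090 + 0.9511i

5 roots at angles: 0°, 72°, 144°, 216°, 288°


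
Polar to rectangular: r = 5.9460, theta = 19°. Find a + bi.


a = 5.9460*cos(19°) = 5.9460*0.94552 = 5.6221
b = 5.9460*sin(19°) = 5.9460*0.32557 = 1.9358

5.6221 + 1.9358i


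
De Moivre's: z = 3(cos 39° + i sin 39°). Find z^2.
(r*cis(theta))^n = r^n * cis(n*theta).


r^2 = 3^2 = 9
n*theta = 2*39° = 78° = 78° (mod 360)
a = 9*cos(78°) = 1.8712
b = 9*sin(78°) = 8.8033

9 cis(78°) = 1.8712 + 8.8033i


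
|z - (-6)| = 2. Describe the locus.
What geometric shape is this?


|z - z0| = r is a circle with center z0 and radius r.
Center = (-6, 0), radius = 2

Circle with center (-6, 0) and radius 2


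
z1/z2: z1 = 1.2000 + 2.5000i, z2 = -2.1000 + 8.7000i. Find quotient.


Conjugate of z2 = -2.1000 - 8.7000i
Numerator: (1.2000 + 2.5000i)(-2.1000 - 8.7000i) = 19.2300 - 15.6900i
Denominator: (-2.1)^2 + 8.7^2 = 80.1
Result = (19.2300 - 15.6900i)/80.1

0.2401 - 0.1959i


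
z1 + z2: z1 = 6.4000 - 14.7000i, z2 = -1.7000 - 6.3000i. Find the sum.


Real: 6.4 - 1.7 = 4.7
Imag: -14.7 - 6.3 = -21

4.7000 - 21.0000i


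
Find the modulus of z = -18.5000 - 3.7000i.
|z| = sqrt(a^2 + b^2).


|z| = sqrt((-18.5)^2 + (-3.7)^2) = sqrt(342.25 + 13.69) = sqrt(355.94) = 18.8664

|z| = 18.8664


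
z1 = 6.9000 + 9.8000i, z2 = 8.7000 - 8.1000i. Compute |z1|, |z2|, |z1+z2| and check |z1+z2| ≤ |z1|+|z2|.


|z1| = sqrt(6.9^2 + 9.8^2) = sqrt(143.65) = 11.9854
|z2| = sqrt(8.7^2 + (-8.1)^2) = sqrt(141.3) = 11.8870
z1+z2 = 15.6000 + 1.7000i
|z1+z2| = sqrt(246.25) = 15.6924
|z1|+|z2| = 11.9854 + 11.8870 = 23.8724

|z1+z2| = 15.6924 ≤ |z1|+|z2| = 23.8724 (verified)


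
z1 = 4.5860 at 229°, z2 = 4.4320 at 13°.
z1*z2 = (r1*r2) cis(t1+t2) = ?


r = 4.5860 * 4.4320 = 20.3252
theta = 229° + 13° = 242° = 242° (mod 360)

20.3252 cis(242°)


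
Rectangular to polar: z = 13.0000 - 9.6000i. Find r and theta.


r = sqrt(169+92.16) = sqrt(261.16) = 16.1604
theta = atan2(-9.6, 13) = -36.4444 degrees

r = 16.1604, theta = -36.4444 degrees


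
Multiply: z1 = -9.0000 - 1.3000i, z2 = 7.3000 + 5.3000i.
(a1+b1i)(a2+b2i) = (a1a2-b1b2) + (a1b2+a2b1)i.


Real = -9*7.3 - (-1.3)*5.3 = -65.7 - (-6.89) = -58.81
Imag = -9*5.3 + 7.3*(-1.3) = -47.7 - (9.49) = -57.19

-58.8100 - 57.1900i


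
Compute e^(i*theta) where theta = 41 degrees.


cos(41°) = 0.7547
sin(41°) = 0.6561

e^(i*41°) = 0.7547 + 0.6561i


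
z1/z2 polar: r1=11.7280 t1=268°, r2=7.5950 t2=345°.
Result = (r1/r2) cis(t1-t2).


r = 11.7280 / 7.5950 = 1.5442
theta = 268° - 345° = -77° = 283° (mod 360)

1.5442 cis(283°)


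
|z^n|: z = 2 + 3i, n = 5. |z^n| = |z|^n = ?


|z| = sqrt(4+9) = sqrt(13) = 3.6056
|z^5| = |z|^5 = (sqrt(13))^5 = 13^2 * sqrt(13) = 169*sqrt(13)

|z^5| = 169*sqrt(13) ≈ 609.3382


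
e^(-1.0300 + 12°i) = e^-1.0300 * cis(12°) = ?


e^-1.0300 = 0.3570
cos(12°) = 0.9781
sin(12°) = 0.2079
Real = 0.3570*0.9781 = 0.3492
Imag = 0.3570*0.2079 = 0.0742

0.3492 + 0.0742i


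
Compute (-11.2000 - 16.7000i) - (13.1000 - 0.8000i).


Real: -11.2 - 13.1 = -24.3
Imag: -16.7 + 0.8 = -15.9

-24.3000 - 15.9000i


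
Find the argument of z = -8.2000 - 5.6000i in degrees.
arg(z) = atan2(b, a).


Re = -8.2, Im = -5.6
arg = atan2(-5.6, -8.2) = -145.6698 degrees

arg(z) = -145.6698 degrees


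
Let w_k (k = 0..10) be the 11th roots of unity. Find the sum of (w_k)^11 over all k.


The roots are w_k = w^k with w = e^(2*pi*i/11), and (w^k)^11 = (w^11)^k.
So S = 1 + u + u^2 + ... + u^(10) with u = w^11.
11 = 1*11 + 0, so 11 is a multiple of 11 and u = (w^11)^1 = 1.
Every one of the 11 terms equals 1: S = 11

S = 11


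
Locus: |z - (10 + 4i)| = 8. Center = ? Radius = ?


|z - z0| = r is a circle with center z0 and radius r.
Center = (10, 4), radius = 8

Circle with center (10, 4) and radius 8


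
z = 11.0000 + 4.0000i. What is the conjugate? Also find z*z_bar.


z_bar = 11.0000 - 4.0000i
z*z_bar = 11^2 + 4^2 = 121 + 16 = 137

z_bar = 11.0000 - 4.0000i, z*z_bar = 137


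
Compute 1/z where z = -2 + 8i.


|z|^2 = 4+64 = 68
1/z = (-2 - 8i)/68

1/z = -0.0294 - 0.1176i


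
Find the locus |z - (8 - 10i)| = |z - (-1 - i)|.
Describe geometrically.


Equal distances means the locus is the perpendicular bisector of z1 and z2.
Midpoint = ((8+(-1))/2, (-10+(-1))/2) = (3.5000, -5.5000)

Perpendicular bisector through (3.5000, -5.5000)


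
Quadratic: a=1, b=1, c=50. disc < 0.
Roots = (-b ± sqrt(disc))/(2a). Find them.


disc = 1^2 - 4*1*50 = 1 - 200 = -199
sqrt(|disc|) = sqrt(199) = 14.1067
Real part = -1/(2*1) = -0.5000
Imag part = 14.1067/(2*1) = 7.0534

-0.5000 ± 7.0534i


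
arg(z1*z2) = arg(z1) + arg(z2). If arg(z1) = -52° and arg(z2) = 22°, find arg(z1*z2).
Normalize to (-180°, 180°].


arg(z1*z2) = -52° + 22° = -30°
Normalized to (-180°, 180°]: -30°

-30°


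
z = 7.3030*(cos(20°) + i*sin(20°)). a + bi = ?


a = 7.3030*cos(20°) = 7.3030*0.9397 = 6.8626
b = 7.3030*sin(20°) = 7.3030*0.34202 = 2.4978

6.8626 + 2.4978i


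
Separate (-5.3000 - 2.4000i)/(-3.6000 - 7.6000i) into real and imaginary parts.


Multiply by conjugate: (-5.3000 - 2.4000i)(-3.6000 + 7.6000i) / ((-3.6)^2 + (-7.6)^2)
Numerator real = -5.3*(-3.6) - (2.4)*(-7.6) = 37.32
Numerator imag = -2.4*(-3.6) - (-5.3)*(-7.6) = -31.64
Denominator = 70.72
Re(z) = 37.32/70.72 = 0.5277
Im(z) = -31.64/70.72 = -0.4474

Re(z) = 0.5277, Im(z) = -0.4474


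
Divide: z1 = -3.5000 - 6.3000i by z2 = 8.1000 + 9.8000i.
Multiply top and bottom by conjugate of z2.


Conjugate of z2 = 8.1000 - 9.8000i
Numerator: (-3.5000 - 6.3000i)(8.1000 - 9.8000i) = -90.0900 - 16.7300i
Denominator: 8.1^2 + 9.8^2 = 161.65
Result = (-90.0900 - 16.7300i)/161.65

-0.5573 - 0.1035i


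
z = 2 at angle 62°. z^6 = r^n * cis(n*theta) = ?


r^6 = 2^6 = 64
n*theta = 6*62° = 372° = 12° (mod 360)
a = 64*cos(12°) = 62.6014
b = 64*sin(12°) = 13.3063

64 cis(12°) = 62.6014 + 13.3063i


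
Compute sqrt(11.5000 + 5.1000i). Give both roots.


|z| = sqrt(132.25+26.01) = 12.5801
sqrt((|z|+a)/2) = sqrt((12.5801+11.5)/2) = sqrt(12.0401) = 3.4699
sqrt((|z|-a)/2) = sqrt((12.5801-11.5)/2) = sqrt(0.5401) = 0.7349

±(3.4699 + 0.7349i) i.e. 3.4699 + 0.7349i and -3.4699 - 0.7349i


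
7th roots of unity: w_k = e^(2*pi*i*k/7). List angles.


The 7th roots of unity are cis(360k/7°) for k=0..6
Angle step = 360/7 = 51.4286°
Primitive root: cis(51.4286°)
Primitive root = 0.6235 + 0.7818i

7 roots at angles: 0°, 51.4286°, 102.8571°, 154.2857°, 205.7143°, 257.1429°, 308.5714°


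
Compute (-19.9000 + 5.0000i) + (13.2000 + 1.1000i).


Real: -19.9 + 13.2 = -6.7
Imag: 5 + 1.1 = 6.1

-6.7000 + 6.1000i


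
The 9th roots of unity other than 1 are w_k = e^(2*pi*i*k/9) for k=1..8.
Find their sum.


With w = e^(2*pi*i/9), all 9 of the 9th roots of unity w^0 = 1, w, ..., w^(8) sum to 0: 1 + w + ... + w^(8) = (1 - w^9)/(1 - w) = 0 since w^9 = 1, w ≠ 1.
Removing the root 1: w + w^2 + ... + w^(8) = 0 - 1 = -1

Sum = -1


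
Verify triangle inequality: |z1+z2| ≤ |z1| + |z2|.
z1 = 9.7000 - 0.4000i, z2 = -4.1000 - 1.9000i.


|z1| = sqrt(9.7^2 + (-0.4)^2) = sqrt(94.25) = 9.7082
|z2| = sqrt((-4.1)^2 + (-1.9)^2) = sqrt(20.42) = 4.5188
z1+z2 = 5.6000 - 2.3000i
|z1+z2| = sqrt(36.65) = 6.0539
|z1|+|z2| = 9.7082 + 4.5188 = 14.2270

|z1+z2| = 6.0539 ≤ |z1|+|z2| = 14.2270 (verified)


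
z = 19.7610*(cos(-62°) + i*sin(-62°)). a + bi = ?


a = 19.7610*cos(-62°) = 19.7610*0.46947 = 9.2772
b = 19.7610*sin(-62°) = 19.7610*(-0.882948) = -17.4479

9.2772 - 17.4479i


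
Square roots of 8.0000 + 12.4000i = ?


|z| = sqrt(64+153.76) = 14.7567
sqrt((|z|+a)/2) = sqrt((14.7567+8)/2) = sqrt(11.3783) = 3.3732
sqrt((|z|-a)/2) = sqrt((14.7567-8)/2) = sqrt(3.3783) = 1.8380

±(3.3732 + 1.8380i) i.e. 3.3732 + 1.8380i and -3.3732 - 1.8380i


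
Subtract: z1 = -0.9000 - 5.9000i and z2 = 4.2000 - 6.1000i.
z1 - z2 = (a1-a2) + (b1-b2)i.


Real: -0.9 - 4.2 = -5.1
Imag: -5.9 + 6.1 = 0.2

-5.1000 + 0.2000i


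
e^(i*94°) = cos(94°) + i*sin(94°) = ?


cos(94°) = -0.0698
sin(94°) = 0.9976

e^(i*94°) = -0.0698 + 0.9976i


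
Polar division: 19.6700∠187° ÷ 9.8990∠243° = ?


r = 19.6700 / 9.8990 = 1.9871
theta = 187° - 243° = -56° = 304° (mod 360)

1.9871 cis(304°)


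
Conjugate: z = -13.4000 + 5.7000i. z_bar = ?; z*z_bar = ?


z_bar = -13.4000 - 5.7000i
z*z_bar = (-13.4)^2 + 5.7^2 = 179.56 + 32.49 = 212.05

z_bar = -13.4000 - 5.7000i, z*z_bar = 212.05


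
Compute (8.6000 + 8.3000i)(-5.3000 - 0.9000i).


Real = 8.6*(-5.3) - 8.3*(-0.9) = -45.58 - (-7.47) = -38.11
Imag = 8.6*(-0.9) - (5.3)*8.3 = -7.74 - (43.99) = -51.73

-38.1100 - 51.7300i


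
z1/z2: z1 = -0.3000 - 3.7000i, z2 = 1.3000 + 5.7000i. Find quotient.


Conjugate of z2 = 1.3000 - 5.7000i
Numerator: (-0.3000 - 3.7000i)(1.3000 - 5.7000i) = -21.4800 - 3.1000i
Denominator: 1.3^2 + 5.7^2 = 34.18
Result = (-21.4800 - 3.1000i)/34.18

-0.6284 - 0.0907i


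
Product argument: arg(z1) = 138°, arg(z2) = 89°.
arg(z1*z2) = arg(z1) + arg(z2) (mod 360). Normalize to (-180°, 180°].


arg(z1*z2) = 138° + 89° = 227°
Normalized to (-180°, 180°]: -133°

-133°


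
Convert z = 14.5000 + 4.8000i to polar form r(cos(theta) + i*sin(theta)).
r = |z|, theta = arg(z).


r = sqrt(210.25+23.04) = sqrt(233.29) = 15.2738
theta = atan2(4.8, 14.5) = 18.3163 degrees

r = 15.2738, theta = 18.3163 degrees


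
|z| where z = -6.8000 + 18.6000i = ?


|z| = sqrt((-6.8)^2 + 18.6^2) = sqrt(46.24 + 345.96) = sqrt(392.2) = 19.8040

|z| = 19.8040


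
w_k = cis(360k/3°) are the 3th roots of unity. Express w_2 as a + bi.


Angle = 360*2/3 = 240°
a = cos(240°) = -0.5000
b = sin(240°) = -0.8660

-0.5000 - 0.8660i


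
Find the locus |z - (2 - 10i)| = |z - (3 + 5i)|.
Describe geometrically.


Equal distances means the locus is the perpendicular bisector of z1 and z2.
Midpoint = ((2+3)/2, (-10+5)/2) = (2.5000, -2.5000)

Perpendicular bisector through (2.5000, -2.5000)


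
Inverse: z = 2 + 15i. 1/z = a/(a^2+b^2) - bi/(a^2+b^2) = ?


|z|^2 = 4+225 = 229
1/z = (2 - 15i)/229

1/z = 0.0087 - 0.0655i


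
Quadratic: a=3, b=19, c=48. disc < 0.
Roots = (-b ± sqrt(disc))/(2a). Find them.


disc = 19^2 - 4*3*48 = 361 - 576 = -215
sqrt(|disc|) = sqrt(215) = 14.6629
Real part = -19/(2*3) = -3.1667
Imag part = 14.6629/(2*3) = 2.4438

-3.1667 ± 2.4438i


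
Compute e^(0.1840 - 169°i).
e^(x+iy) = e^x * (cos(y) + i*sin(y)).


e^0.1840 = 1.2020
cos(-169°) = -0.9816
sin(-169°) = -0.19081
Real = 1.2020*(-0.9816) = -1.1799
Imag = 1.2020*(-0.19081) = -0.2294

-1.1799 - 0.2294i


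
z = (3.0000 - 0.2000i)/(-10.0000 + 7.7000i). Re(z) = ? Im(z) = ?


Multiply by conjugate: (3.0000 - 0.2000i)(-10.0000 - 7.7000i) / ((-10)^2 + 7.7^2)
Numerator real = 3*(-10) - (0.2)*7.7 = -31.54
Numerator imag = -0.2*(-10) - 3*7.7 = -21.1
Denominator = 159.29
Re(z) = -31.54/159.29 = -0.1980
Im(z) = -21.1/159.29 = -0.1325

Re(z) = -0.1980, Im(z) = -0.1325


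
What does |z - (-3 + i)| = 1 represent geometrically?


|z - z0| = r is a circle with center z0 and radius r.
Center = (-3, 1), radius = 1

Circle with center (-3, 1) and radius 1


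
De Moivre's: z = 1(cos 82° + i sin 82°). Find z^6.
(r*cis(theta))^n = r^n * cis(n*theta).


r^6 = 1^6 = 1
n*theta = 6*82° = 492° = 132° (mod 360)
a = 1*cos(132°) = -0.6691
b = 1*sin(132°) = 0.7431

1 cis(132°) = -0.6691 + 0.7431i


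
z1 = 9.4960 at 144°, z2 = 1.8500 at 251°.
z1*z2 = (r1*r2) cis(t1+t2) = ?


r = 9.4960 * 1.8500 = 17.5676
theta = 144° + 251° = 395° = 35° (mod 360)

17.5676 cis(35°)


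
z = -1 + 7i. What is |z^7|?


|z| = sqrt(1+49) = sqrt(50) = 7.0711
|z^7| = |z|^7 = (sqrt(50))^7 = 50^3 * sqrt(50) = 125000*sqrt(50)

|z^7| = 125000*sqrt(50) ≈ 883883.4765


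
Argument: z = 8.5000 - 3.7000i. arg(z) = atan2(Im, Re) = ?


Re = 8.5, Im = -3.7
arg = atan2(-3.7, 8.5) = -23.5232 degrees

arg(z) = -23.5232 degrees


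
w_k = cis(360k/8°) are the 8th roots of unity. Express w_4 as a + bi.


Angle = 360*4/8 = 180°
a = cos(180°) = -1.0000
b = sin(180°) = 0

-1.0000 + 0i


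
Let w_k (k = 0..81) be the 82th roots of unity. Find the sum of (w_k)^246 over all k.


The roots are w_k = w^k with w = e^(2*pi*i/82), and (w^k)^246 = (w^246)^k.
So S = 1 + u + u^2 + ... + u^(81) with u = w^246.
246 = 3*82 + 0, so 246 is a multiple of 82 and u = (w^82)^3 = 1.
Every one of the 82 terms equals 1: S = 82

S = 82


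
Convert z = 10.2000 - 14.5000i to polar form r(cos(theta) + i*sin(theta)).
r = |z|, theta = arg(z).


r = sqrt(104.04+210.25) = sqrt(314.29) = 17.7282
theta = atan2(-14.5, 10.2) = -54.8756 degrees

r = 17.7282, theta = -54.8756 degrees


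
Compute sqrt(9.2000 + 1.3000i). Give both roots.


|z| = sqrt(84.64+1.69) = 9.2914
sqrt((|z|+a)/2) = sqrt((9.2914+9.2)/2) = sqrt(9.2457) = 3.0407
sqrt((|z|-a)/2) = sqrt((9.2914-9.2)/2) = sqrt(0.0457) = 0.2138

±(3.0407 + 0.2138i) i.e. 3.0407 + 0.2138i and -3.0407 - 0.2138i


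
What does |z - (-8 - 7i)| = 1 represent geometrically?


|z - z0| = r is a circle with center z0 and radius r.
Center = (-8, -7), radius = 1

Circle with center (-8, -7) and radius 1


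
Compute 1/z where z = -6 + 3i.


|z|^2 = 36+9 = 45
1/z = (-6 - 3i)/45

1/z = -0.1333 - 0.0667i


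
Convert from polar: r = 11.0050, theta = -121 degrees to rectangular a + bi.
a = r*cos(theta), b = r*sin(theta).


a = 11.0050*cos(-121°) = 11.0050*(-0.51504) = -5.6680
b = 11.0050*sin(-121°) = 11.0050*(-0.857167) = -9.4331

-5.6680 - 9.4331i


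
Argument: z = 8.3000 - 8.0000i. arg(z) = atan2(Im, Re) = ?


Re = 8.3, Im = -8
arg = atan2(-8, 8.3) = -43.9456 degrees

arg(z) = -43.9456 degrees


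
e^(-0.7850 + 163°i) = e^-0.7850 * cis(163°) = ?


e^-0.7850 = 0.4561
cos(163°) = -0.9563
sin(163°) = 0.2924
Real = 0.4561*(-0.9563) = -0.4362
Imag = 0.4561*0.2924 = 0.1334

-0.4362 + 0.1334i


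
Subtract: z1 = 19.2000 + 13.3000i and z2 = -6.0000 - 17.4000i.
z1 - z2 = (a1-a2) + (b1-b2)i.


Real: 19.2 + 6 = 25.2
Imag: 13.3 + 17.4 = 30.7

25.2000 + 30.7000i


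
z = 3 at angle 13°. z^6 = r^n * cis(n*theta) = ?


r^6 = 3^6 = 729
n*theta = 6*13° = 78° = 78° (mod 360)
a = 729*cos(78°) = 151.5676
b = 729*sin(78°) = 713.0696

729 cis(78°) = 151.5676 + 713.0696i


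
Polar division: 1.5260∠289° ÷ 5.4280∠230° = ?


r = 1.5260 / 5.4280 = 0.2811
theta = 289° - 230° = 59° = 59° (mod 360)

0.2811 cis(59°)


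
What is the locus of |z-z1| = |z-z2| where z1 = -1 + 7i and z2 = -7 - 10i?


Equal distances means the locus is the perpendicular bisector of z1 and z2.
Midpoint = ((-1+(-7))/2, (7+(-10))/2) = (-4.0000, -1.5000)

Perpendicular bisector through (-4.0000, -1.5000)


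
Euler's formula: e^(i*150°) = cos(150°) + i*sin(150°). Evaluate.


cos(150°) = -0.8660
sin(150°) = 0.5000

e^(i*150°) = -0.8660 + 0.5000i


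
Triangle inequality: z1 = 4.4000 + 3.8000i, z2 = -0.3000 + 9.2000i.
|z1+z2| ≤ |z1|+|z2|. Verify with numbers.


|z1| = sqrt(4.4^2 + 3.8^2) = sqrt(33.8) = 5.8138
|z2| = sqrt((-0.3)^2 + 9.2^2) = sqrt(84.73) = 9.2049
z1+z2 = 4.1000 + 13.0000i
|z1+z2| = sqrt(185.81) = 13.6312
|z1|+|z2| = 5.8138 + 9.2049 = 15.0187

|z1+z2| = 13.6312 ≤ |z1|+|z2| = 15.0187 (verified)


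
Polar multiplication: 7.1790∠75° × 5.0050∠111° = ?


r = 7.1790 * 5.0050 = 35.9309
theta = 75° + 111° = 186° = 186° (mod 360)

35.9309 cis(186°)


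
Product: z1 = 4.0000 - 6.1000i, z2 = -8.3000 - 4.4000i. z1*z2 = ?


Real = 4*(-8.3) - (-6.1)*(-4.4) = -33.2 - 26.84 = -60.04
Imag = 4*(-4.4) - (8.3)*(-6.1) = -17.6 + 50.63 = 33.03

-60.0400 + 33.0300i


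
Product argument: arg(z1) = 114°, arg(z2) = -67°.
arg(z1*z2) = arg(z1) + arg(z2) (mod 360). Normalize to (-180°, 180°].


arg(z1*z2) = 114° - 67° = 47°
Normalized to (-180°, 180°]: 47°

47°


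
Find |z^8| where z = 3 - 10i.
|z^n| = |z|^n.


|z| = sqrt(9+100) = sqrt(109) = 10.4403
|z^8| = |z|^8 = (sqrt(109))^8 = 109^4 = 141158161

|z^8| = 141158161


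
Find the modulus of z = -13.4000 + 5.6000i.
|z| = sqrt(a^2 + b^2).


|z| = sqrt((-13.4)^2 + 5.6^2) = sqrt(179.56 + 31.36) = sqrt(210.92) = 14.5231

|z| = 14.5231


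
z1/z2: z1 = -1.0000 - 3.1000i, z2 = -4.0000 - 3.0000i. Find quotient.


Conjugate of z2 = -4.0000 + 3.0000i
Numerator: (-1.0000 - 3.1000i)(-4.0000 + 3.0000i) = 13.3000 + 9.4000i
Denominator: (-4)^2 + (-3)^2 = 25
Result = (13.3000 + 9.4000i)/25

0.5320 + 0.3760i


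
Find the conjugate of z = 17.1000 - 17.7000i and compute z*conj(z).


z_bar = 17.1000 + 17.7000i
z*z_bar = 17.1^2 + (-17.7)^2 = 292.41 + 313.29 = 605.7

z_bar = 17.1000 + 17.7000i, z*z_bar = 605.7


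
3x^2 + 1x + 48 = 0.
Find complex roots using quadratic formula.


disc = 1^2 - 4*3*48 = 1 - 576 = -575
sqrt(|disc|) = sqrt(575) = 23.9792
Real part = -1/(2*3) = -0.1667
Imag part = 23.9792/(2*3) = 3.9965

-0.1667 ± 3.9965i


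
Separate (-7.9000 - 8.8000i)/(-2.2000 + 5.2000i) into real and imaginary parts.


Multiply by conjugate: (-7.9000 - 8.8000i)(-2.2000 - 5.2000i) / ((-2.2)^2 + 5.2^2)
Numerator real = -7.9*(-2.2) - (8.8)*5.2 = -28.38
Numerator imag = -8.8*(-2.2) - (-7.9)*5.2 = 60.44
Denominator = 31.88
Re(z) = -28.38/31.88 = -0.8902
Im(z) = 60.44/31.88 = 1.8959

Re(z) = -0.8902, Im(z) = 1.8959


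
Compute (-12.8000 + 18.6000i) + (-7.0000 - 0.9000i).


Real: -12.8 - 7 = -19.8
Imag: 18.6 - 0.9 = 17.7

-19.8000 + 17.7000i


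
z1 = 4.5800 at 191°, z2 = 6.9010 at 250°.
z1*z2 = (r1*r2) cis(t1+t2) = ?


r = 4.5800 * 6.9010 = 31.6066
theta = 191° + 250° = 441° = 81° (mod 360)

31.6066 cis(81°)


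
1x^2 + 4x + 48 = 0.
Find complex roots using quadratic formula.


disc = 4^2 - 4*1*48 = 16 - 192 = -176
sqrt(|disc|) = sqrt(176) = 13.2665
Real part = -4/(2*1) = -2.0000
Imag part = 13.2665/(2*1) = 6.6332

-2.0000 ± 6.6332i
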